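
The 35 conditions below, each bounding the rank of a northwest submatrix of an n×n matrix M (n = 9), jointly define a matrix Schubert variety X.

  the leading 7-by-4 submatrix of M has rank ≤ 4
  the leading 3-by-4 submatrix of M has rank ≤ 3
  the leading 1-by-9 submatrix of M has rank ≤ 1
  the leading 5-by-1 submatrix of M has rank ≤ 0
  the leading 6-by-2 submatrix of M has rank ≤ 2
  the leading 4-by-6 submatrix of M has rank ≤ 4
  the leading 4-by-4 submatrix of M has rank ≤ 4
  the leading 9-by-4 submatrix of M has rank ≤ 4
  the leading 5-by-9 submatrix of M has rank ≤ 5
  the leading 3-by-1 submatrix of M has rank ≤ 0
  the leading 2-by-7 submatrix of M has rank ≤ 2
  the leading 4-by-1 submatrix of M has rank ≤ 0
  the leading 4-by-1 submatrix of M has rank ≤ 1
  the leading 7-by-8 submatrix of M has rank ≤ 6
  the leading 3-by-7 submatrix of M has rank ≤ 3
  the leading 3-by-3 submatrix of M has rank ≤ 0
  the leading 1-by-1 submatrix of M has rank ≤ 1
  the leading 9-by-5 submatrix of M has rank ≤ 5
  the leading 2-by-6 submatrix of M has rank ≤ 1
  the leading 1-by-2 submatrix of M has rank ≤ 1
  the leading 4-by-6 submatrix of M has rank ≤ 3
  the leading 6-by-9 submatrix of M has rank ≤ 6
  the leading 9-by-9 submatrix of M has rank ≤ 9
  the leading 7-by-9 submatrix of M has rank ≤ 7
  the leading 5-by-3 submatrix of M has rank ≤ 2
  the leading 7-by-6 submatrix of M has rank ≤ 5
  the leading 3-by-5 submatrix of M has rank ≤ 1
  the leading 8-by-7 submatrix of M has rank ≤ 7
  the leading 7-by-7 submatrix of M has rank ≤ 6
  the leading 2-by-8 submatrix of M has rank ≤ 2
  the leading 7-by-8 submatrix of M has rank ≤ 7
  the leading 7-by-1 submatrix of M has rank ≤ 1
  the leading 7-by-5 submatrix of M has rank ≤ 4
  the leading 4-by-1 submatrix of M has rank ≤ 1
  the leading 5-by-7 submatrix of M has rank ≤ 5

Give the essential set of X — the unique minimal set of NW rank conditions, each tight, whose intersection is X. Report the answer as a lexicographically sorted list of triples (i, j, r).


Rank table r_w(9×9) implied by the 35 constraints:

  R[1]: 0 0 0 1 1 1 1 1 1
  R[2]: 0 0 0 1 1 1 2 2 2
  R[3]: 0 0 0 1 1 2 3 3 3
  R[4]: 0 1 1 2 2 3 4 4 4
  R[5]: 0 1 2 3 3 4 5 5 5
  R[6]: 1 2 3 4 4 5 6 6 6
  R[7]: 1 2 3 4 4 5 6 6 7
  R[8]: 1 2 3 4 5 6 7 7 8
  R[9]: 1 2 3 4 5 6 7 8 9

second differences of R give the permutation w = (4, 7, 6, 2, 3, 1, 9, 5, 8).

6 SE-corners of the 16-cell Rothe diagram give Ess(w):

[(2, 6, 1), (3, 3, 0), (3, 5, 1), (5, 1, 0), (7, 5, 4), (7, 8, 6)]


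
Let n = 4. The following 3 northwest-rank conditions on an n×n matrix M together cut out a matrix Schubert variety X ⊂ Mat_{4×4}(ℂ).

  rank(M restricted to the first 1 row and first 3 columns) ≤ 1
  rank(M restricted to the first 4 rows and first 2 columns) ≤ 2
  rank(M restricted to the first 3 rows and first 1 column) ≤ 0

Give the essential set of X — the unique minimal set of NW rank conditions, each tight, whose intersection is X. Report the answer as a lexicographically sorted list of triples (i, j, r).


Rank table r_w(4×4) implied by the 3 constraints:

  R[1]: 0, 1, 1, 1
  R[2]: 0, 1, 2, 2
  R[3]: 0, 1, 2, 3
  R[4]: 1, 2, 3, 4

so w = (2, 3, 4, 1).

1 SE-corner of the 3-cell Rothe diagram gives Ess(w):

[(3, 1, 0)]


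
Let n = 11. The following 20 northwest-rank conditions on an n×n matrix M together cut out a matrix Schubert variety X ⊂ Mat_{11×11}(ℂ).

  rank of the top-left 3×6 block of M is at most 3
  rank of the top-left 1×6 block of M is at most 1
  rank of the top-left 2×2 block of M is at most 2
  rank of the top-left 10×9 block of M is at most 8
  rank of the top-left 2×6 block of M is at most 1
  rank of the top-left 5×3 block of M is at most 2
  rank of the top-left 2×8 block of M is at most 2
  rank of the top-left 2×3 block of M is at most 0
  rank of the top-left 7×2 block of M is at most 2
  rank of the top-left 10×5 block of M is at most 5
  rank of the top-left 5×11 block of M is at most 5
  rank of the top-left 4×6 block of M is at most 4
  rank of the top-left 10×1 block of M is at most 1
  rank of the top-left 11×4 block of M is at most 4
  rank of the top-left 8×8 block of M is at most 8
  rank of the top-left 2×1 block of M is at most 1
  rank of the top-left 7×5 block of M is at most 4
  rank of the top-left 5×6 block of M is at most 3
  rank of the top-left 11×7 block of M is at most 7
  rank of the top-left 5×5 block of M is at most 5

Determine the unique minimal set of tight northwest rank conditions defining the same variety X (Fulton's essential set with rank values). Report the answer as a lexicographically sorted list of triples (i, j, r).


Propagating the 20 rank bounds to every northwest block:

  R[1]: 0  0  0  1  1  1  1  1  1  1  1
  R[2]: 0  0  0  1  1  1  2  2  2  2  2
  R[3]: 1  1  1  2  2  2  3  3  3  3  3
  R[4]: 1  2  2  3  3  3  4  4  4  4  4
  R[5]: 1  2  2  3  3  3  4  5  5  5  5
  R[6]: 1  2  3  4  4  4  5  6  6  6  6
  R[7]: 1  2  3  4  4  5  6  7  7  7  7
  R[8]: 1  2  3  4  5  6  7  8  8  8  8
  R[9]: 1  2  3  4  5  6  7  8  8  9  9
  R[10]: 1  2  3  4  5  6  7  8  8  9  10
  R[11]: 1  2  3  4  5  6  7  8  9  10  11

giving w = (4, 7, 1, 2, 8, 3, 6, 5, 10, 11, 9) via Δ²R.

Fulton essential set (6 of the 14 Rothe cells):

[(2, 3, 0), (2, 6, 1), (5, 3, 2), (5, 6, 3), (7, 5, 4), (10, 9, 8)]


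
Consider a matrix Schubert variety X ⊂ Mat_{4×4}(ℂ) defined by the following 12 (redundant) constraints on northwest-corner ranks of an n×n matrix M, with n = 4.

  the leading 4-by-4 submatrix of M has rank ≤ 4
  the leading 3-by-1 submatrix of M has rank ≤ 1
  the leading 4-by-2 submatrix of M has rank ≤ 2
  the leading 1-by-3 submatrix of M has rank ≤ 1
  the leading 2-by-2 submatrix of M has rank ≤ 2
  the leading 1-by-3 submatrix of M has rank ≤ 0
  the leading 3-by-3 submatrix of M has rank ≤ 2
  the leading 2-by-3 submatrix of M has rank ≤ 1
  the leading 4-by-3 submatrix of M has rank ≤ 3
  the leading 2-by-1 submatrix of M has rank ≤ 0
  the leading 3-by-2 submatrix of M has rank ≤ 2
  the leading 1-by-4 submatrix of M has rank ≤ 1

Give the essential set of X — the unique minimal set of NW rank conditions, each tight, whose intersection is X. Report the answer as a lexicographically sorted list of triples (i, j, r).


Computing R[i][j] = min implied NW-rank bound (n=4, 12 conditions):

  R[1]: 0 | 0 | 0 | 1
  R[2]: 0 | 1 | 1 | 2
  R[3]: 1 | 2 | 2 | 3
  R[4]: 1 | 2 | 3 | 4

giving w = (4, 2, 1, 3) via Δ²R.

ℓ(w)=4; the 2 essential cells (i,j,r):

[(1, 3, 0), (2, 1, 0)]


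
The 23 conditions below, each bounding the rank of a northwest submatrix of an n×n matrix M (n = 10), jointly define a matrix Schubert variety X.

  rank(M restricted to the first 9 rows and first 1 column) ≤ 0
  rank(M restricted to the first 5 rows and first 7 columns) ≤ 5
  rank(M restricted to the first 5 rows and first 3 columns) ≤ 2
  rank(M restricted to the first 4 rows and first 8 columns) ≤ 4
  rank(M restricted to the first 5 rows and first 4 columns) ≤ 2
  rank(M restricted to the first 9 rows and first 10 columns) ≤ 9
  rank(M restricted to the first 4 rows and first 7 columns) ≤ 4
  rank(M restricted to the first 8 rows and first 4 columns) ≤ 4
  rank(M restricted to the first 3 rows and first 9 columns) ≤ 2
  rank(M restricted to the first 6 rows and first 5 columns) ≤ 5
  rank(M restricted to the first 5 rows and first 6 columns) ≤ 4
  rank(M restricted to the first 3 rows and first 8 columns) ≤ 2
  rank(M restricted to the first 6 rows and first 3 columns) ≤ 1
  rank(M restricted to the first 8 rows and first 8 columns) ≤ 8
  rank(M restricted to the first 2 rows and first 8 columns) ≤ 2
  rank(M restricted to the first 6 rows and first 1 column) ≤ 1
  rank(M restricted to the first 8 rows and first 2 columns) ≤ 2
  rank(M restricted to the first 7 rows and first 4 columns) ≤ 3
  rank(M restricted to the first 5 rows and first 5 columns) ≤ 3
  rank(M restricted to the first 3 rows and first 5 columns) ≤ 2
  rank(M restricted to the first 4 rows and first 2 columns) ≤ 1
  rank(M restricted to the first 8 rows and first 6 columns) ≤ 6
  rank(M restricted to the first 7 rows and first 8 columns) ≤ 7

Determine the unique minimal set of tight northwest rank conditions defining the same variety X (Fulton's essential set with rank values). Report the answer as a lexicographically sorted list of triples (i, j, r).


Computing R[i][j] = min implied NW-rank bound (n=10, 23 conditions):

  i=1: 0, 1, 1, 1, 1, 1, 1, 1, 1, 1
  i=2: 0, 1, 1, 2, 2, 2, 2, 2, 2, 2
  i=3: 0, 1, 1, 2, 2, 2, 2, 2, 2, 3
  i=4: 0, 1, 1, 2, 3, 3, 3, 3, 3, 4
  i=5: 0, 1, 1, 2, 3, 4, 4, 4, 4, 5
  i=6: 0, 1, 1, 2, 3, 4, 5, 5, 5, 6
  i=7: 0, 1, 2, 3, 4, 5, 6, 6, 6, 7
  i=8: 0, 1, 2, 3, 4, 5, 6, 7, 7, 8
  i=9: 0, 1, 2, 3, 4, 5, 6, 7, 8, 9
  i=10: 1, 2, 3, 4, 5, 6, 7, 8, 9, 10

the unique w with this rank table is (2, 4, 10, 5, 6, 7, 3, 8, 9, 1).

3 SE-corners of the 19-cell Rothe diagram give Ess(w):

[(3, 9, 2), (6, 3, 1), (9, 1, 0)]


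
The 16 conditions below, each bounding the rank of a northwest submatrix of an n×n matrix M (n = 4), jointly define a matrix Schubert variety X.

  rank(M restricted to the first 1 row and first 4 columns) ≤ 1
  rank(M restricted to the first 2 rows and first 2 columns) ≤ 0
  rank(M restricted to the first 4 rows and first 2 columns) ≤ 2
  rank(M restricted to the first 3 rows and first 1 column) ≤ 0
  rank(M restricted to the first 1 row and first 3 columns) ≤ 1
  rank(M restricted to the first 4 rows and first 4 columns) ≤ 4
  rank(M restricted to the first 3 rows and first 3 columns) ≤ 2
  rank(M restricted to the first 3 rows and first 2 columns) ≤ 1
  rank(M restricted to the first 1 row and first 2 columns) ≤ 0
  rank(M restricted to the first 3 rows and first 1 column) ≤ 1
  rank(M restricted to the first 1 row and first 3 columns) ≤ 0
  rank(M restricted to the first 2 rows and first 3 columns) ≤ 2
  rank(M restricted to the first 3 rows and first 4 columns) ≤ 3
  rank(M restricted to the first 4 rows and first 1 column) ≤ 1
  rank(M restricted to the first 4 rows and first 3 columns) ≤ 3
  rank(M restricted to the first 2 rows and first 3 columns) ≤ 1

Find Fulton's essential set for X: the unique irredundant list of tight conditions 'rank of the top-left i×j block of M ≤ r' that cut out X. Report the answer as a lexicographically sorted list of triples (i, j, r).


Propagating the 16 rank bounds to every northwest block:

  i=1: 0  0  0  1
  i=2: 0  0  1  2
  i=3: 0  1  2  3
  i=4: 1  2  3  4

giving w = (4, 3, 2, 1) via Δ²R.

D(w) has 6 cells with 3 SE-corners; essential set:

[(1, 3, 0), (2, 2, 0), (3, 1, 0)]


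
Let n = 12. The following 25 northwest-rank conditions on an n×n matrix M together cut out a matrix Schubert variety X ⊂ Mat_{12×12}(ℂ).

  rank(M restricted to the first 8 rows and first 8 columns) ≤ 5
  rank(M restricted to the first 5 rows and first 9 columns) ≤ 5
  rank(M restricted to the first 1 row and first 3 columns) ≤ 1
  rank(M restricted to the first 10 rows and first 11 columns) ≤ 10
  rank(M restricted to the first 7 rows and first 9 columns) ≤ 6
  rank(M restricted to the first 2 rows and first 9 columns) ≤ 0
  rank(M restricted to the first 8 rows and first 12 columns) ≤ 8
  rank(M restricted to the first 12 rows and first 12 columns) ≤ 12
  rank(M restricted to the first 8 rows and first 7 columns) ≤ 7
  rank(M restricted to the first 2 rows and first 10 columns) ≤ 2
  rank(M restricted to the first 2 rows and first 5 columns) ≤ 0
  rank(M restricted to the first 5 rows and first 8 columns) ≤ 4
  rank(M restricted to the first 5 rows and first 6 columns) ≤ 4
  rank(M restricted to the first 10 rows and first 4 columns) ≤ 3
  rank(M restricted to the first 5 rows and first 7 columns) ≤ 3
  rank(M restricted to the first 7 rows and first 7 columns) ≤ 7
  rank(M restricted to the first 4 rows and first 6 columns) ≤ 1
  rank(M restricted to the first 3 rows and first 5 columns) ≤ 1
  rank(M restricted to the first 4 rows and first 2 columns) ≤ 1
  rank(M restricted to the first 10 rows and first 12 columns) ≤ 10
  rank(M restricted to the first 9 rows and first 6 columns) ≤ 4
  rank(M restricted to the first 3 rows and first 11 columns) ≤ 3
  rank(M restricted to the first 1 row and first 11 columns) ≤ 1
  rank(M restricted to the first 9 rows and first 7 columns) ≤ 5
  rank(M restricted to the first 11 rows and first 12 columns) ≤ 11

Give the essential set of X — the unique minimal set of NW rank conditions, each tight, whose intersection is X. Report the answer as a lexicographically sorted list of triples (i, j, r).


Reconstructing r_w from the 25 given conditions:

  R[1]: 0 0 0 0 0 0 0 0 0 1 1 1
  R[2]: 0 0 0 0 0 0 0 0 0 1 2 2
  R[3]: 1 1 1 1 1 1 1 1 1 2 3 3
  R[4]: 1 1 1 1 1 1 2 2 2 3 4 4
  R[5]: 1 2 2 2 2 2 3 3 3 4 5 5
  R[6]: 1 2 3 3 3 3 4 4 4 5 6 6
  R[7]: 1 2 3 3 4 4 5 5 5 6 7 7
  R[8]: 1 2 3 3 4 4 5 5 6 7 8 8
  R[9]: 1 2 3 3 4 4 5 6 7 8 9 9
  R[10]: 1 2 3 3 4 5 6 7 8 9 10 10
  R[11]: 1 2 3 4 5 6 7 8 9 10 11 11
  R[12]: 1 2 3 4 5 6 7 8 9 10 11 12

hence w(1..12) = (10, 11, 1, 7, 2, 3, 5, 9, 8, 6, 4, 12).

D(w) has 30 cells with 5 SE-corners; essential set:

[(2, 9, 0), (4, 6, 1), (8, 8, 5), (9, 6, 4), (10, 4, 3)]


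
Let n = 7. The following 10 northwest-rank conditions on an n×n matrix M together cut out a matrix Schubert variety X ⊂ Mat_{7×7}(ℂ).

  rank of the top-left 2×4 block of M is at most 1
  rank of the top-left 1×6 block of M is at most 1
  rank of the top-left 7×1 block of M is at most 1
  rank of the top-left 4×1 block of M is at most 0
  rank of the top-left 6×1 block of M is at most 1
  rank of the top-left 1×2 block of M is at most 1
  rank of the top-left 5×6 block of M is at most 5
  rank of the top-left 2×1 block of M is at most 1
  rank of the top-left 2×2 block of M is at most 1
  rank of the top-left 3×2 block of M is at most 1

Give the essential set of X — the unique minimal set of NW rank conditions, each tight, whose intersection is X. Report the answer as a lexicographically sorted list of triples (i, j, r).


Recovering R(i,j) via the rank-extension bound from the 10 conditions:

  0 | 1 | 1 | 1 | 1 | 1 | 1
  0 | 1 | 1 | 1 | 2 | 2 | 2
  0 | 1 | 2 | 2 | 3 | 3 | 3
  0 | 1 | 2 | 3 | 4 | 4 | 4
  1 | 2 | 3 | 4 | 5 | 5 | 5
  1 | 2 | 3 | 4 | 5 | 6 | 6
  1 | 2 | 3 | 4 | 5 | 6 | 7

reading off 1-entries of Δ²R: w = (2, 5, 3, 4, 1, 6, 7).

ℓ(w)=6; the 2 essential cells (i,j,r):

[(2, 4, 1), (4, 1, 0)]


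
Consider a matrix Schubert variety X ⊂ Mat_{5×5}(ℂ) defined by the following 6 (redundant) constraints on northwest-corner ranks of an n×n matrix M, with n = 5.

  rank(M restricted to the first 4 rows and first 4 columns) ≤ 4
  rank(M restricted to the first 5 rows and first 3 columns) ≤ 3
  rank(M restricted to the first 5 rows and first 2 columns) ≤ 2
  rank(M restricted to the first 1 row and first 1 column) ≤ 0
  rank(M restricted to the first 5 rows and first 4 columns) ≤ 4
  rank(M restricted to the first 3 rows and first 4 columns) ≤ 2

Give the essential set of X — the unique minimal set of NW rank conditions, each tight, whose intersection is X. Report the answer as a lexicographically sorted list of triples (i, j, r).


Recovering R(i,j) via the rank-extension bound from the 6 conditions:

  0 1 1 1 1
  1 2 2 2 2
  1 2 2 2 3
  1 2 3 3 4
  1 2 3 4 5

the unique w with this rank table is (2, 1, 5, 3, 4).

ℓ(w)=3; the 2 essential cells (i,j,r):

[(1, 1, 0), (3, 4, 2)]


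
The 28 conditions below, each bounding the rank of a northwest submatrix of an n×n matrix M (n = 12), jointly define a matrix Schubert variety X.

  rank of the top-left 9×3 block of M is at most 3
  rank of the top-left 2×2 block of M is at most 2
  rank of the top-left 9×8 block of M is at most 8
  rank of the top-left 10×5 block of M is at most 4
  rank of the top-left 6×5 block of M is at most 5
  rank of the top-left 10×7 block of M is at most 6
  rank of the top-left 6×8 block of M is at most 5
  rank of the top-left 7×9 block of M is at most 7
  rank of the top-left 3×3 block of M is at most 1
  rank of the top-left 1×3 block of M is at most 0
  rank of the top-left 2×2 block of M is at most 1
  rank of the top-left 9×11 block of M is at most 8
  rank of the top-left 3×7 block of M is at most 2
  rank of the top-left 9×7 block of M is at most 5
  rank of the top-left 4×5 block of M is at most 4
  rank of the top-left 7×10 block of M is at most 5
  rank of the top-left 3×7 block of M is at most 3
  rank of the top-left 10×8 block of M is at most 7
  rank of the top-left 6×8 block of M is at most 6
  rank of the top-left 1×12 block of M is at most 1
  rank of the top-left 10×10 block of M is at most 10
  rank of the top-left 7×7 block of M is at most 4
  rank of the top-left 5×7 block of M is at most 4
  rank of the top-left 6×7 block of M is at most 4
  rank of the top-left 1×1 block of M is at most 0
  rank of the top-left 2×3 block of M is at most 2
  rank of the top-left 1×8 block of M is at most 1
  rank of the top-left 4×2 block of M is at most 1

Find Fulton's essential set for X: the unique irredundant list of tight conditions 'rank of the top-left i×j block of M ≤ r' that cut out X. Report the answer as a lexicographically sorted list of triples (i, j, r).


Reconstructing r_w from the 28 given conditions:

  R[1]: 0 0 0 1 1 1 1 1 1 1 1 1
  R[2]: 1 1 1 2 2 2 2 2 2 2 2 2
  R[3]: 1 1 1 2 2 2 2 3 3 3 3 3
  R[4]: 1 1 2 3 3 3 3 4 4 4 4 4
  R[5]: 1 2 3 4 4 4 4 5 5 5 5 5
  R[6]: 1 2 3 4 4 4 4 5 5 5 6 6
  R[7]: 1 2 3 4 4 4 4 5 5 5 6 7
  R[8]: 1 2 3 4 4 5 5 6 6 6 7 8
  R[9]: 1 2 3 4 4 5 5 6 7 7 8 9
  R[10]: 1 2 3 4 4 5 6 7 8 8 9 10
  R[11]: 1 2 3 4 5 6 7 8 9 9 10 11
  R[12]: 1 2 3 4 5 6 7 8 9 10 11 12

second differences of R give the permutation w = (4, 1, 8, 3, 2, 11, 12, 6, 9, 7, 5, 10).

Rothe diagram D(w) (23 cells), 8 SE-corners (essential conditions):

[(1, 3, 0), (3, 3, 1), (3, 7, 2), (4, 2, 1), (7, 7, 4), (7, 10, 5), (9, 7, 5), (10, 5, 4)]


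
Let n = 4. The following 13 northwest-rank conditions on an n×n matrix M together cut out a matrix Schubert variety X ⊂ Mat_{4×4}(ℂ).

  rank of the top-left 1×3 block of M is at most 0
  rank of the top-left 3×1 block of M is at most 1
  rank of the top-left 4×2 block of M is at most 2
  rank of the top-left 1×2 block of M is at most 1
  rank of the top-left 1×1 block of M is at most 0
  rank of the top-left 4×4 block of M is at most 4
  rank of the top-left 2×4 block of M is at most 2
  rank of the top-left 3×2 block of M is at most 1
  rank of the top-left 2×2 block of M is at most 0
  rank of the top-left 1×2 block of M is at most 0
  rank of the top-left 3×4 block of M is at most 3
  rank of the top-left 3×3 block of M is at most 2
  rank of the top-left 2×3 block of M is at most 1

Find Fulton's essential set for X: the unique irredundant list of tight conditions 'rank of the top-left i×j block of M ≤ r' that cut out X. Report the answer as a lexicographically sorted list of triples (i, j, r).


The tightest implied rank at each (i,j), from the 13 conditions:

  R[1]: 0 0 0 1
  R[2]: 0 0 1 2
  R[3]: 1 1 2 3
  R[4]: 1 2 3 4

giving w = (4, 3, 1, 2) via Δ²R.

D(w) has 5 cells with 2 SE-corners; essential set:

[(1, 3, 0), (2, 2, 0)]


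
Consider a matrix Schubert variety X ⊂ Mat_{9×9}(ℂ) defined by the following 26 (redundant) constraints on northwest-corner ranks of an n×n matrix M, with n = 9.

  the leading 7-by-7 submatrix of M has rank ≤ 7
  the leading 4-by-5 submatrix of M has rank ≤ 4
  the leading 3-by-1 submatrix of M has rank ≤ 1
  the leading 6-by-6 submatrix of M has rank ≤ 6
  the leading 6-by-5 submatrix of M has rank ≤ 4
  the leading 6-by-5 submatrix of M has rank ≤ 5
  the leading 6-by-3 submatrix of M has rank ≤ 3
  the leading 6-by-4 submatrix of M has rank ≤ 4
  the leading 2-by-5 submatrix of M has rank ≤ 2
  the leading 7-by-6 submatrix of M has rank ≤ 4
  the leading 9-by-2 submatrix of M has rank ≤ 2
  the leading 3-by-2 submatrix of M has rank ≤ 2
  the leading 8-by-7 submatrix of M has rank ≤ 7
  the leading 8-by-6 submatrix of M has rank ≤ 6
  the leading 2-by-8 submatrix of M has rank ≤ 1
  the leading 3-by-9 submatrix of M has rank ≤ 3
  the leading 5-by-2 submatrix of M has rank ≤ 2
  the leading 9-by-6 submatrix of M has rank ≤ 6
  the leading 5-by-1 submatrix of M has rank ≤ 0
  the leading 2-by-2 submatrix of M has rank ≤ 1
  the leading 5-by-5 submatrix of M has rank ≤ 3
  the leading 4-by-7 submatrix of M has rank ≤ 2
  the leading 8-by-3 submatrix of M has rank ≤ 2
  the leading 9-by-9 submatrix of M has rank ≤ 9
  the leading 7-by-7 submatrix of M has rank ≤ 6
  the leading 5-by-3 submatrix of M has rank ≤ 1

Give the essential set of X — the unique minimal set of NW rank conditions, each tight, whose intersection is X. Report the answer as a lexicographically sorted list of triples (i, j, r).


Recovering R(i,j) via the rank-extension bound from the 26 conditions:

  row 1: 0 | 1 | 1 | 1 | 1 | 1 | 1 | 1 | 1
  row 2: 0 | 1 | 1 | 1 | 1 | 1 | 1 | 1 | 2
  row 3: 0 | 1 | 1 | 2 | 2 | 2 | 2 | 2 | 3
  row 4: 0 | 1 | 1 | 2 | 2 | 2 | 2 | 3 | 4
  row 5: 0 | 1 | 1 | 2 | 3 | 3 | 3 | 4 | 5
  row 6: 1 | 2 | 2 | 3 | 4 | 4 | 4 | 5 | 6
  row 7: 1 | 2 | 2 | 3 | 4 | 4 | 5 | 6 | 7
  row 8: 1 | 2 | 2 | 3 | 4 | 5 | 6 | 7 | 8
  row 9: 1 | 2 | 3 | 4 | 5 | 6 | 7 | 8 | 9

hence w(1..9) = (2, 9, 4, 8, 5, 1, 7, 6, 3).

Rothe diagram D(w) (20 cells), 6 SE-corners (essential conditions):

[(2, 8, 1), (4, 7, 2), (5, 1, 0), (5, 3, 1), (7, 6, 4), (8, 3, 2)]


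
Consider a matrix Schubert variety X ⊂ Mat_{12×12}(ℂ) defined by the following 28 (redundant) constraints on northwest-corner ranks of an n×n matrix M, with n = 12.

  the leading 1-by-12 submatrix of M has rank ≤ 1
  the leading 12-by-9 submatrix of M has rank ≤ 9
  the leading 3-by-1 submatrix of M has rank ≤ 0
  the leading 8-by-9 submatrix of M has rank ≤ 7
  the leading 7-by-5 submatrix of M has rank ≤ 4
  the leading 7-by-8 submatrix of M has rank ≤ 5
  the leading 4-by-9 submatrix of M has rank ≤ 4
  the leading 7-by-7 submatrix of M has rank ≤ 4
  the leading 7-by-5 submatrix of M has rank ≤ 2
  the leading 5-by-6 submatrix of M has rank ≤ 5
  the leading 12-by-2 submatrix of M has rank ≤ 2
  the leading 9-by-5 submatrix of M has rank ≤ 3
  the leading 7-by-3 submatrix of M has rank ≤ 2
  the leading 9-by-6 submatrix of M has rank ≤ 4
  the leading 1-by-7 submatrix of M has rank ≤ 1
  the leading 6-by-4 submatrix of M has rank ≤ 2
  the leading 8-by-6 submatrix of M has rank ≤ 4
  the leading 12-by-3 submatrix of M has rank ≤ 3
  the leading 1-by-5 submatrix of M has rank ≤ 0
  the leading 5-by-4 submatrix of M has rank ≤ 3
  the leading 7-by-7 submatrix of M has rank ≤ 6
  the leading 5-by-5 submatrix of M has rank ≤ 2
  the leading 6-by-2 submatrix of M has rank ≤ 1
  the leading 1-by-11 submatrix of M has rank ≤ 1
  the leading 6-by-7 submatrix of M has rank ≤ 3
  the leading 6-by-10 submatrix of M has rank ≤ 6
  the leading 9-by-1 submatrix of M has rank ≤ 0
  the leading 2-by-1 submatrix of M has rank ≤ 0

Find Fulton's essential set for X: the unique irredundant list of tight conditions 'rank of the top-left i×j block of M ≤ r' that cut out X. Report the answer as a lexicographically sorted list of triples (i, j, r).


Rank table r_w(12×12) implied by the 28 constraints:

  R[1]: 0, 0, 0, 0, 0, 1, 1, 1, 1, 1, 1, 1
  R[2]: 0, 1, 1, 1, 1, 2, 2, 2, 2, 2, 2, 2
  R[3]: 0, 1, 2, 2, 2, 3, 3, 3, 3, 3, 3, 3
  R[4]: 0, 1, 2, 2, 2, 3, 3, 4, 4, 4, 4, 4
  R[5]: 0, 1, 2, 2, 2, 3, 3, 4, 5, 5, 5, 5
  R[6]: 0, 1, 2, 2, 2, 3, 3, 4, 5, 6, 6, 6
  R[7]: 0, 1, 2, 2, 2, 3, 4, 5, 6, 7, 7, 7
  R[8]: 0, 1, 2, 3, 3, 4, 5, 6, 7, 8, 8, 8
  R[9]: 0, 1, 2, 3, 3, 4, 5, 6, 7, 8, 9, 9
  R[10]: 1, 2, 3, 4, 4, 5, 6, 7, 8, 9, 10, 10
  R[11]: 1, 2, 3, 4, 5, 6, 7, 8, 9, 10, 11, 11
  R[12]: 1, 2, 3, 4, 5, 6, 7, 8, 9, 10, 11, 12

reading off 1-entries of Δ²R: w = (6, 2, 3, 8, 9, 10, 7, 4, 11, 1, 5, 12).

ℓ(w)=25; the 5 essential cells (i,j,r):

[(1, 5, 0), (6, 7, 3), (7, 5, 2), (9, 1, 0), (9, 5, 3)]


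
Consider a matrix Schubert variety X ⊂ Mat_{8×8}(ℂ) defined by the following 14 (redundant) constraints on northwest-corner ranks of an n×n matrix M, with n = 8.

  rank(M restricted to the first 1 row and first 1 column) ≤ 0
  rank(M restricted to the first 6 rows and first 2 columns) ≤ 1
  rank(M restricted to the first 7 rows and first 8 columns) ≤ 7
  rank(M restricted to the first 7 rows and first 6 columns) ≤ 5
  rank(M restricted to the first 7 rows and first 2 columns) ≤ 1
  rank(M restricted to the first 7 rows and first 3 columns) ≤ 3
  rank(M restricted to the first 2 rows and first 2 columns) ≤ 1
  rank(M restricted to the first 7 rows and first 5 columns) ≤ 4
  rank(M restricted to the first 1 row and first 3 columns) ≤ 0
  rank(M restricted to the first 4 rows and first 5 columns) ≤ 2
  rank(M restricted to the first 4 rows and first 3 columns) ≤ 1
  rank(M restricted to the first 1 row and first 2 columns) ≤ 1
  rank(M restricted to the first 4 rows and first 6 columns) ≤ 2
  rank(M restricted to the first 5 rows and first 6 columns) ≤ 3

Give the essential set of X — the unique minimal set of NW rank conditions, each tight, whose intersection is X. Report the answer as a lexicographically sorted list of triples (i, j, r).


Propagating the 14 rank bounds to every northwest block:

  row 1: 0  0  0  1  1  1  1  1
  row 2: 1  1  1  2  2  2  2  2
  row 3: 1  1  1  2  2  2  3  3
  row 4: 1  1  1  2  2  2  3  4
  row 5: 1  1  2  3  3  3  4  5
  row 6: 1  1  2  3  4  4  5  6
  row 7: 1  1  2  3  4  5  6  7
  row 8: 1  2  3  4  5  6  7  8

hence w(1..8) = (4, 1, 7, 8, 3, 5, 6, 2).

ℓ(w)=14; the 4 essential cells (i,j,r):

[(1, 3, 0), (4, 3, 1), (4, 6, 2), (7, 2, 1)]


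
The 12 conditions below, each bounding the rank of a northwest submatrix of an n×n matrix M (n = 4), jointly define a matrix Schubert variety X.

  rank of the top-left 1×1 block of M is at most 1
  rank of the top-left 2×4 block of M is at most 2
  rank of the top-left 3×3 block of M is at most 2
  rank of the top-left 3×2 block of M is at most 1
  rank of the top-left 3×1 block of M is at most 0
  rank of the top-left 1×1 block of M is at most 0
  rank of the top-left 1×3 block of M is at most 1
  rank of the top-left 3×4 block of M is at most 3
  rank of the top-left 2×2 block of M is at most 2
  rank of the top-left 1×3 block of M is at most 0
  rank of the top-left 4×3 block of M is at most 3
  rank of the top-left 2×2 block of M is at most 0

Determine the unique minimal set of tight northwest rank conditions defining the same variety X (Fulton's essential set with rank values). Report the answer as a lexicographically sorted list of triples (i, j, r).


Propagating the 12 rank bounds to every northwest block:

  0, 0, 0, 1
  0, 0, 1, 2
  0, 1, 2, 3
  1, 2, 3, 4

giving w = (4, 3, 2, 1) via Δ²R.

Fulton essential set (3 of the 6 Rothe cells):

[(1, 3, 0), (2, 2, 0), (3, 1, 0)]


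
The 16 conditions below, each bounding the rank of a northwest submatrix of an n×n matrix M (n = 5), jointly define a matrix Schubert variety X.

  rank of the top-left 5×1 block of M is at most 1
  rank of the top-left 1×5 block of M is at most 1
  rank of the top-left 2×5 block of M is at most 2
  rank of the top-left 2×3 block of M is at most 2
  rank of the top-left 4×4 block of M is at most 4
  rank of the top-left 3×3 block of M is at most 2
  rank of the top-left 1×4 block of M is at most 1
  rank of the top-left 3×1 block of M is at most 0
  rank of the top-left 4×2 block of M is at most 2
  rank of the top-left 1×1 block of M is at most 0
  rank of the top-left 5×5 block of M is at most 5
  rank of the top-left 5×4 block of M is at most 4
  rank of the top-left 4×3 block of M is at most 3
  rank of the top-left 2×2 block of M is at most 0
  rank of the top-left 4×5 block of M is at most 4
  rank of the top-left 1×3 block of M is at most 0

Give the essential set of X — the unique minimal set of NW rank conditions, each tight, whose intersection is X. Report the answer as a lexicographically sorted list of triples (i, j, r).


Reconstructing r_w from the 16 given conditions:

  R[1]: 0 0 0 1 1
  R[2]: 0 0 1 2 2
  R[3]: 0 1 2 3 3
  R[4]: 1 2 3 4 4
  R[5]: 1 2 3 4 5

the unique w with this rank table is (4, 3, 2, 1, 5).

D(w) has 6 cells with 3 SE-corners; essential set:

[(1, 3, 0), (2, 2, 0), (3, 1, 0)]


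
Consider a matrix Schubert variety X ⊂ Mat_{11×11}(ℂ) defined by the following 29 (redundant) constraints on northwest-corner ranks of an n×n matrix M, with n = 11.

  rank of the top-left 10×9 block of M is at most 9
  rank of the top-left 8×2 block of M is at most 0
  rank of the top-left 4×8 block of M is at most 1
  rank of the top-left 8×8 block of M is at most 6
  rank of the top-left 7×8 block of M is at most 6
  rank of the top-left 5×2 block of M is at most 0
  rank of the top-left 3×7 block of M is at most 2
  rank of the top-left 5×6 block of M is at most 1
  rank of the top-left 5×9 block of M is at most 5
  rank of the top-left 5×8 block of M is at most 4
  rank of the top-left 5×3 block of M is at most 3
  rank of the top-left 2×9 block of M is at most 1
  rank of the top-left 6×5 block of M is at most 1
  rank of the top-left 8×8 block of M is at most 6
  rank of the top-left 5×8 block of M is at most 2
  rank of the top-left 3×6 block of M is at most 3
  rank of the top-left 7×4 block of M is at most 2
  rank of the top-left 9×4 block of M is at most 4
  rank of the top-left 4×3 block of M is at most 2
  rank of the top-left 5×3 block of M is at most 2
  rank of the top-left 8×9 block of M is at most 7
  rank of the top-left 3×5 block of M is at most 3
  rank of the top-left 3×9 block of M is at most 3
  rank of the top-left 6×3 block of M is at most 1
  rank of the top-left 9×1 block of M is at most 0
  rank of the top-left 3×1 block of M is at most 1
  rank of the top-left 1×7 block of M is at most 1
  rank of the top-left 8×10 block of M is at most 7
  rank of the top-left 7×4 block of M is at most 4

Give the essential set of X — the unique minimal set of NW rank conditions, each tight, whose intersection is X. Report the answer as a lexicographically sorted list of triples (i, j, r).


Propagating the 29 rank bounds to every northwest block:

  R[1]: 0  0  1  1  1  1  1  1  1  1  1
  R[2]: 0  0  1  1  1  1  1  1  1  2  2
  R[3]: 0  0  1  1  1  1  1  1  2  3  3
  R[4]: 0  0  1  1  1  1  1  1  2  3  4
  R[5]: 0  0  1  1  1  1  2  2  3  4  5
  R[6]: 0  0  1  1  1  2  3  3  4  5  6
  R[7]: 0  0  1  2  2  3  4  4  5  6  7
  R[8]: 0  0  1  2  3  4  5  5  6  7  8
  R[9]: 0  1  2  3  4  5  6  6  7  8  9
  R[10]: 1  2  3  4  5  6  7  7  8  9  10
  R[11]: 1  2  3  4  5  6  7  8  9  10  11

giving w = (3, 10, 9, 11, 7, 6, 4, 5, 2, 1, 8) via Δ²R.

Rothe diagram D(w) (38 cells), 6 SE-corners (essential conditions):

[(2, 9, 1), (4, 8, 1), (5, 6, 1), (6, 5, 1), (8, 2, 0), (9, 1, 0)]


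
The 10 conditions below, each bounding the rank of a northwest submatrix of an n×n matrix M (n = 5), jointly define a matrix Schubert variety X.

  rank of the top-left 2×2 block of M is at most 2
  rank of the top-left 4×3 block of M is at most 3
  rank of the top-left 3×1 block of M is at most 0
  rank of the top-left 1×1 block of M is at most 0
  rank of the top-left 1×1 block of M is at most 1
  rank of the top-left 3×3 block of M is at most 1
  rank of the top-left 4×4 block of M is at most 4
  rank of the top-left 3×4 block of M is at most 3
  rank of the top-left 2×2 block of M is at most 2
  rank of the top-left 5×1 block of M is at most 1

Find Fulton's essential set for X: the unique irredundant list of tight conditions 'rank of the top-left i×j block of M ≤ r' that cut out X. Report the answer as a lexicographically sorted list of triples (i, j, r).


Rank table r_w(5×5) implied by the 10 constraints:

  R[1]: 0, 1, 1, 1, 1
  R[2]: 0, 1, 1, 2, 2
  R[3]: 0, 1, 1, 2, 3
  R[4]: 1, 2, 2, 3, 4
  R[5]: 1, 2, 3, 4, 5

reading off 1-entries of Δ²R: w = (2, 4, 5, 1, 3).

D(w) has 5 cells with 2 SE-corners; essential set:

[(3, 1, 0), (3, 3, 1)]


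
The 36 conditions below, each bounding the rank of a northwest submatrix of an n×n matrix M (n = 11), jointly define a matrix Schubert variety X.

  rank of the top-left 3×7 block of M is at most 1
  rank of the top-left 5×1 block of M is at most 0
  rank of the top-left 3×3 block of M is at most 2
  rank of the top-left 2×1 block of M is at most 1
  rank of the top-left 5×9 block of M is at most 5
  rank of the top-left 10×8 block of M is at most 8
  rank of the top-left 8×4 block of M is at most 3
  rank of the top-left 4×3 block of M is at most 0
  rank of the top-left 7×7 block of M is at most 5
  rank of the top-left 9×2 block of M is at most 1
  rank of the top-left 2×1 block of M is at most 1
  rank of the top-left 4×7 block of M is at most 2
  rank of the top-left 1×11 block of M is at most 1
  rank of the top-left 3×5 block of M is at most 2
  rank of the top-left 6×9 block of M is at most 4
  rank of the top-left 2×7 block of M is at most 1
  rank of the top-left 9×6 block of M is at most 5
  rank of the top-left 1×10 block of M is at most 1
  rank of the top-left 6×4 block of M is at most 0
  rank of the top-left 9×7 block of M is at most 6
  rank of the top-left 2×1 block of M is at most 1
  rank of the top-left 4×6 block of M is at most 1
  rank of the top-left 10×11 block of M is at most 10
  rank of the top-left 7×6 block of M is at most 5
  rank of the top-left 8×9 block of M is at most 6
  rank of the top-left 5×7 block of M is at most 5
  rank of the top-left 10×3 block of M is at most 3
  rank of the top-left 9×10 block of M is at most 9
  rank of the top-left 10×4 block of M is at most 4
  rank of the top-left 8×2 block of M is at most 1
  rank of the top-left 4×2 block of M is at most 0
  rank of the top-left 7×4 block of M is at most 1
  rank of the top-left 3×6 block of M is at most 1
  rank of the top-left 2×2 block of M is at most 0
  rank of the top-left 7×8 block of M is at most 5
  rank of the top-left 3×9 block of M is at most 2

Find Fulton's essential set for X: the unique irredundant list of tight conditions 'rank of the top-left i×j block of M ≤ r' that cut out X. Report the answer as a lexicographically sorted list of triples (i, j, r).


Computing R[i][j] = min implied NW-rank bound (n=11, 36 conditions):

  i=1: 0 | 0 | 0 | 0 | 1 | 1 | 1 | 1 | 1 | 1 | 1
  i=2: 0 | 0 | 0 | 0 | 1 | 1 | 1 | 2 | 2 | 2 | 2
  i=3: 0 | 0 | 0 | 0 | 1 | 1 | 1 | 2 | 2 | 3 | 3
  i=4: 0 | 0 | 0 | 0 | 1 | 1 | 2 | 3 | 3 | 4 | 4
  i=5: 0 | 0 | 0 | 0 | 1 | 2 | 3 | 4 | 4 | 5 | 5
  i=6: 0 | 0 | 0 | 0 | 1 | 2 | 3 | 4 | 4 | 5 | 6
  i=7: 1 | 1 | 1 | 1 | 2 | 3 | 4 | 5 | 5 | 6 | 7
  i=8: 1 | 1 | 2 | 2 | 3 | 4 | 5 | 6 | 6 | 7 | 8
  i=9: 1 | 1 | 2 | 3 | 4 | 5 | 6 | 7 | 7 | 8 | 9
  i=10: 1 | 2 | 3 | 4 | 5 | 6 | 7 | 8 | 8 | 9 | 10
  i=11: 1 | 2 | 3 | 4 | 5 | 6 | 7 | 8 | 9 | 10 | 11

the unique w with this rank table is (5, 8, 10, 7, 6, 11, 1, 3, 4, 2, 9).

|D(w)|=33, |Ess(w)|=6:

[(3, 7, 1), (3, 9, 2), (4, 6, 1), (6, 4, 0), (6, 9, 4), (9, 2, 1)]


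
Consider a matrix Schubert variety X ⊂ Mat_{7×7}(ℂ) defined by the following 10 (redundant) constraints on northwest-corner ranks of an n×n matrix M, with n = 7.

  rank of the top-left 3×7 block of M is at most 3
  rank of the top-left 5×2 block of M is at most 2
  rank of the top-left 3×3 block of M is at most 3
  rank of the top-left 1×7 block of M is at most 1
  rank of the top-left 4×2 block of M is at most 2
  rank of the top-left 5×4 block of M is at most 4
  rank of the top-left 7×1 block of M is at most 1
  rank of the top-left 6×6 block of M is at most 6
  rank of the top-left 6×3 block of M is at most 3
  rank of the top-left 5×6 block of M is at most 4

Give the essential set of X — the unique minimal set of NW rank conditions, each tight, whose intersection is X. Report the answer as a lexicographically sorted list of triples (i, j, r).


Recovering R(i,j) via the rank-extension bound from the 10 conditions:

  i=1: 1, 1, 1, 1, 1, 1, 1
  i=2: 1, 2, 2, 2, 2, 2, 2
  i=3: 1, 2, 3, 3, 3, 3, 3
  i=4: 1, 2, 3, 4, 4, 4, 4
  i=5: 1, 2, 3, 4, 4, 4, 5
  i=6: 1, 2, 3, 4, 5, 5, 6
  i=7: 1, 2, 3, 4, 5, 6, 7

the unique w with this rank table is (1, 2, 3, 4, 7, 5, 6).

1 SE-corner of the 2-cell Rothe diagram gives Ess(w):

[(5, 6, 4)]


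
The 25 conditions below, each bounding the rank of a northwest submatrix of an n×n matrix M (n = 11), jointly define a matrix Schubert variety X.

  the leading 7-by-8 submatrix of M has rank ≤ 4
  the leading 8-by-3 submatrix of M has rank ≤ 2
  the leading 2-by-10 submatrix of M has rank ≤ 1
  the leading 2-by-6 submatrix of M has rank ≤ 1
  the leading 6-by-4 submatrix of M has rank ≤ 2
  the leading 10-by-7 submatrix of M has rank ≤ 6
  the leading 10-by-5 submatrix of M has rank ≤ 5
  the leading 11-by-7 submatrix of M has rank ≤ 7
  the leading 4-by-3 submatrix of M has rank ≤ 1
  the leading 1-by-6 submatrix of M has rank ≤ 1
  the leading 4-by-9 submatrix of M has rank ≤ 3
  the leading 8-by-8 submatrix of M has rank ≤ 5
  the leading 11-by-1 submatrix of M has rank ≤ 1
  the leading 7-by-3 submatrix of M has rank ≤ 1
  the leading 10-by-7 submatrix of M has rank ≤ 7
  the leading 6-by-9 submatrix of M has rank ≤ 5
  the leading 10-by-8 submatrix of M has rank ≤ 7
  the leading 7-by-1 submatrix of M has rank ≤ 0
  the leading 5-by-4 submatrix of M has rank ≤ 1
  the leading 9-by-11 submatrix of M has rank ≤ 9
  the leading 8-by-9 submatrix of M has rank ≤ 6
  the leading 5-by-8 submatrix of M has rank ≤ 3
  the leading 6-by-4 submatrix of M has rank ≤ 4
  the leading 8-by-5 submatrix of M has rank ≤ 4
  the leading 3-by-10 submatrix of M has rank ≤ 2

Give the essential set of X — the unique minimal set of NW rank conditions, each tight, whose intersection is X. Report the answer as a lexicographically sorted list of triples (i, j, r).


Rank table r_w(11×11) implied by the 25 constraints:

  R[1]: 0 | 1 | 1 | 1 | 1 | 1 | 1 | 1 | 1 | 1 | 1
  R[2]: 0 | 1 | 1 | 1 | 1 | 1 | 1 | 1 | 1 | 1 | 2
  R[3]: 0 | 1 | 1 | 1 | 2 | 2 | 2 | 2 | 2 | 2 | 3
  R[4]: 0 | 1 | 1 | 1 | 2 | 3 | 3 | 3 | 3 | 3 | 4
  R[5]: 0 | 1 | 1 | 1 | 2 | 3 | 3 | 3 | 4 | 4 | 5
  R[6]: 0 | 1 | 1 | 2 | 3 | 4 | 4 | 4 | 5 | 5 | 6
  R[7]: 0 | 1 | 1 | 2 | 3 | 4 | 4 | 4 | 5 | 6 | 7
  R[8]: 1 | 2 | 2 | 3 | 4 | 5 | 5 | 5 | 6 | 7 | 8
  R[9]: 1 | 2 | 3 | 4 | 5 | 6 | 6 | 6 | 7 | 8 | 9
  R[10]: 1 | 2 | 3 | 4 | 5 | 6 | 6 | 7 | 8 | 9 | 10
  R[11]: 1 | 2 | 3 | 4 | 5 | 6 | 7 | 8 | 9 | 10 | 11

so w = (2, 11, 5, 6, 9, 4, 10, 1, 3, 8, 7).

ℓ(w)=28; the 7 essential cells (i,j,r):

[(2, 10, 1), (5, 4, 1), (5, 8, 3), (7, 1, 0), (7, 3, 1), (7, 8, 4), (10, 7, 6)]


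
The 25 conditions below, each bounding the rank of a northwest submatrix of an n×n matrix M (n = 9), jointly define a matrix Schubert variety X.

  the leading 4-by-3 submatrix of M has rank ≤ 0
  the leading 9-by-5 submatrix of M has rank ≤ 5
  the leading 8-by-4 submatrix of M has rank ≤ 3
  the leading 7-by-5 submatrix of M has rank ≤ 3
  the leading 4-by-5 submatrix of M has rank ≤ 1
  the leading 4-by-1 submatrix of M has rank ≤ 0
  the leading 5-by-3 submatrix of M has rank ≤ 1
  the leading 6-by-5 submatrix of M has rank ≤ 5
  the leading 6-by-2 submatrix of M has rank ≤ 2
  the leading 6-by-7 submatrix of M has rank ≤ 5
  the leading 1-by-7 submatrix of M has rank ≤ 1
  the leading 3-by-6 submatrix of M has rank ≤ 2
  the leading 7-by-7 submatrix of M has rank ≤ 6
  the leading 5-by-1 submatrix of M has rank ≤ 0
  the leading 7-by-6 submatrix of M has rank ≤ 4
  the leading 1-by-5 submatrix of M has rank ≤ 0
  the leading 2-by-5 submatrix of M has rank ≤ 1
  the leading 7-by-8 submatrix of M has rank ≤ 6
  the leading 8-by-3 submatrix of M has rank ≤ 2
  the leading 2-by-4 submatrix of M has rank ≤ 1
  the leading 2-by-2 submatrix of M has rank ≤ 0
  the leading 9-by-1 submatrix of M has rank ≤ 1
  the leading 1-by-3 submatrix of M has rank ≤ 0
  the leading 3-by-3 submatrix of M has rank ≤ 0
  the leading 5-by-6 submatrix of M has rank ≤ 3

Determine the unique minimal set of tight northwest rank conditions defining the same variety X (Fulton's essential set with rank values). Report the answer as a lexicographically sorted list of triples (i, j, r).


Rank table r_w(9×9) implied by the 25 constraints:

  i=1: 0 | 0 | 0 | 0 | 0 | 1 | 1 | 1 | 1
  i=2: 0 | 0 | 0 | 1 | 1 | 2 | 2 | 2 | 2
  i=3: 0 | 0 | 0 | 1 | 1 | 2 | 3 | 3 | 3
  i=4: 0 | 0 | 0 | 1 | 1 | 2 | 3 | 4 | 4
  i=5: 0 | 1 | 1 | 2 | 2 | 3 | 4 | 5 | 5
  i=6: 1 | 2 | 2 | 3 | 3 | 4 | 5 | 6 | 6
  i=7: 1 | 2 | 2 | 3 | 3 | 4 | 5 | 6 | 7
  i=8: 1 | 2 | 2 | 3 | 4 | 5 | 6 | 7 | 8
  i=9: 1 | 2 | 3 | 4 | 5 | 6 | 7 | 8 | 9

giving w = (6, 4, 7, 8, 2, 1, 9, 5, 3) via Δ²R.

D(w) has 20 cells with 6 SE-corners; essential set:

[(1, 5, 0), (4, 3, 0), (4, 5, 1), (5, 1, 0), (7, 5, 3), (8, 3, 2)]
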